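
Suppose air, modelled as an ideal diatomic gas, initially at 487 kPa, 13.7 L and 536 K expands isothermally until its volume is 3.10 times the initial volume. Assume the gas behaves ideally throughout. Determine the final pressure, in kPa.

157 kPa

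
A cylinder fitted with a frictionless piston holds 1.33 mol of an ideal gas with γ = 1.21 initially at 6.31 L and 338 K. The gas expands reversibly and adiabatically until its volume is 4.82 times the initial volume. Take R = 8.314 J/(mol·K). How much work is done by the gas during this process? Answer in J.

P₁ = nRT₁/V₁ = 1.33×8.314×338/6.31 = 592 kPa.
Adiabatic: TV^(γ−1) = const ⇒ T₂ = 338×(0.207)^0.210 = 243 K; PV^γ = const ⇒ P₂ = 88.3 kPa.
ΔU = nCvΔT = 1.33×39.6×(243−338) = -5010 J.
Q = 0 for an adiabatic process, so W = −ΔU = 5010 J.

5010 J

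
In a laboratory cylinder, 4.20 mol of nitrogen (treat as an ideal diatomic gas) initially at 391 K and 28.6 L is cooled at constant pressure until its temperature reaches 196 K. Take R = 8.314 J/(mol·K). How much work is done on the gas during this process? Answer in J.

P₁ = nRT₁/V₁ = 4.20×8.314×391/28.6 = 477 kPa.
Isobaric: P stays 477 kPa; V/T = const ⇒ T₂ = 196 K, V₂ = 14.3 L.
W = PΔV = 477×(14.3−28.6) kPa·L = -6810 J.
Work done on the gas = −W_by = 6810 J.

6810 J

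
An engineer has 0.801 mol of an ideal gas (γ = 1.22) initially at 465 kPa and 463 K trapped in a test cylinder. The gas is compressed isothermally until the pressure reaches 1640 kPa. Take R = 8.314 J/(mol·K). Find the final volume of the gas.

1.88 L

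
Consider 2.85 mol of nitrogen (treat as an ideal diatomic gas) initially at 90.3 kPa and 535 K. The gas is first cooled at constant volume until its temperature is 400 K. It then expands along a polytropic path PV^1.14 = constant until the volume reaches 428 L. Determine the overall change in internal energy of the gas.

V₁ = nRT₁/P₁ = 2.85×8.314×535/90.3 = 140 L.
Step 1 — Isochoric: V stays 140 L; P/T = const ⇒ T₂ = 400 K, P₂ = 67.5 kPa.
W = 0 (no volume change).
ΔU = nCvΔT = 2.85×20.8×(400−535) = -8000 J.
Q = ΔU = -8000 J.
State after step 1: P = 67.5 kPa, V = 140 L, T = 400 K.
Step 2 — Polytropic n=1.14: T₂ = T₁(V₁/V₂)^(n−1) = 400×(0.328)^0.14 = 342 K; P₂ = P₁(V₁/V₂)^n = 18.9 kPa.
W = (P₁V₁−P₂V₂)/(n−1) = (67.5×140−18.9×428)/0.14 = 9780 J.
ΔU = nCvΔT = 2.85×20.8×(342−400) = -3420 J.
Q = ΔU + W = 6360 J.
Net over both steps: W = 9780 J, Q = -1640 J, ΔU = -11400 J.

-11400 J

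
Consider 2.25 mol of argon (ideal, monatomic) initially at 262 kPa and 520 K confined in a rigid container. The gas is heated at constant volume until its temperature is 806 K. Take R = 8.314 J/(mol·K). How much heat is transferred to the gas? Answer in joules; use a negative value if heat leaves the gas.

V₁ = nRT₁/P₁ = 2.25×8.314×520/262 = 37.1 L.
Isochoric: V stays 37.1 L; P/T = const ⇒ T₂ = 806 K, P₂ = 406 kPa.
W = 0 (no volume change).
ΔU = nCvΔT = 2.25×12.5×(806−520) = 8030 J.
Q = ΔU = 8030 J.

8030 J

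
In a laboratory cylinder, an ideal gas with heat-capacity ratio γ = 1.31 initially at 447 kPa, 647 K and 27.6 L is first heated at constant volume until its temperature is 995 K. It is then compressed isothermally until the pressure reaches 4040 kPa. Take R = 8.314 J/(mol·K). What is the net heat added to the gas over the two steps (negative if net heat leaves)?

n = P₁V₁/(RT₁) = 447×27.6/(8.314×647) = 2.29 mol.
Step 1 — Isochoric: V stays 27.6 L; P/T = const ⇒ T₂ = 995 K, P₂ = 687 kPa.
W = 0 (no volume change).
ΔU = nCvΔT = 2.29×26.8×(995−647) = 21400 J.
Q = ΔU = 21400 J.
State after step 1: P = 687 kPa, V = 27.6 L, T = 995 K.
Step 2 — Isothermal: T stays 995 K; PV = const ⇒ V₂ = 4.70 L, P₂ = 4040 kPa.
ΔU = 0 (ideal gas, T constant).
W = nRT ln(V₂/V₁) = 2.29×8.314×995×ln(0.170) = -33600 J.
Q = ΔU + W = -33600 J.
Net over both steps: W = -33600 J, Q = -12200 J, ΔU = 21400 J.

-12200 J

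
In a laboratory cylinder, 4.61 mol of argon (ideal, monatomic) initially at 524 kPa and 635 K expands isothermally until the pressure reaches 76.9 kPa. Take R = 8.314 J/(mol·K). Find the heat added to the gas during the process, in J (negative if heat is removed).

V₁ = nRT₁/P₁ = 4.61×8.314×635/524 = 46.4 L.
Isothermal: T stays 635 K; PV = const ⇒ V₂ = 316 L, P₂ = 76.9 kPa.
ΔU = 0 (ideal gas, T constant).
W = nRT ln(V₂/V₁) = 4.61×8.314×635×ln(6.81) = 46700 J.
Q = ΔU + W = 46700 J.

46700 J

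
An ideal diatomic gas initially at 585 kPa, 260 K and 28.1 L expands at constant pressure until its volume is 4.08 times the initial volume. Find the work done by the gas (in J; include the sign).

50600 J

n = P₁V₁/(RT₁) = 585×28.1/(8.314×260) = 7.60 mol.
Isobaric: P stays 585 kPa; V/T = const ⇒ T₂ = 1060 K, V₂ = 115 L.
W = PΔV = 585×(115−28.1) kPa·L = 50600 J.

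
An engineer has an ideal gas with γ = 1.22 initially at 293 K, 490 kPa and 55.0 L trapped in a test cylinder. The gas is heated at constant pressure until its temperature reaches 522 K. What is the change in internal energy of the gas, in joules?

95700 J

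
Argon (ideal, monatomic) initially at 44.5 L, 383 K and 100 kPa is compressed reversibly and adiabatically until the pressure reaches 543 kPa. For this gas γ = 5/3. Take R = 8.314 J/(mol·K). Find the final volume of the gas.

16.1 L

Adiabatic: T₂/T₁ = (P₂/P₁)^((γ−1)/γ) ⇒ T₂ = 383×(5.43)^0.400 = 754 K; V₂ = 16.1 L.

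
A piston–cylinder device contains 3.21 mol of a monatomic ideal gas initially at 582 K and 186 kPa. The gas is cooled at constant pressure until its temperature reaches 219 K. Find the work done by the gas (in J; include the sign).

V₁ = nRT₁/P₁ = 3.21×8.314×582/186 = 83.5 L.
Isobaric: P stays 186 kPa; V/T = const ⇒ T₂ = 219 K, V₂ = 31.4 L.
W = PΔV = 186×(31.4−83.5) kPa·L = -9690 J.

-9690 J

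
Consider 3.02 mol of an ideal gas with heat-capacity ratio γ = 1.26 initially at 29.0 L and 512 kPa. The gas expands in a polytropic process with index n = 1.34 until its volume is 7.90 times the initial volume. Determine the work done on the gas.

T₁ = P₁V₁/(nR) = 512×29.0/(3.02×8.314) = 591 K.
Polytropic n=1.34: T₂ = T₁(V₁/V₂)^(n−1) = 591×(0.127)^0.34 = 293 K; P₂ = P₁(V₁/V₂)^n = 32.1 kPa.
W = (P₁V₁−P₂V₂)/(n−1) = (512×29.0−32.1×229)/0.34 = 22000 J.
Work done on the gas = −W_by = -22000 J.

-22000 J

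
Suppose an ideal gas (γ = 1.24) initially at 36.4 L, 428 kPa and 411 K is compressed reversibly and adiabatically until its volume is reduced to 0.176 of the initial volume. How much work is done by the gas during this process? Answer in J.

n = P₁V₁/(RT₁) = 428×36.4/(8.314×411) = 4.56 mol.
Adiabatic: TV^(γ−1) = const ⇒ T₂ = 411×(5.68)^0.240 = 624 K; PV^γ = const ⇒ P₂ = 3690 kPa.
ΔU = nCvΔT = 4.56×34.6×(624−411) = 33600 J.
Q = 0 for an adiabatic process, so W = −ΔU = -33600 J.

-33600 J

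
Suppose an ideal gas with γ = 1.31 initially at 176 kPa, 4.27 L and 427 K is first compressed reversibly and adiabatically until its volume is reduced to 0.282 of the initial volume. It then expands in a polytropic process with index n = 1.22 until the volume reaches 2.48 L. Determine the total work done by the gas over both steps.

n = P₁V₁/(RT₁) = 176×4.27/(8.314×427) = 0.212 mol.
Step 1 — Adiabatic: TV^(γ−1) = const ⇒ T₂ = 427×(3.55)^0.310 = 632 K; PV^γ = const ⇒ P₂ = 924 kPa.
ΔU = nCvΔT = 0.212×26.8×(632−427) = 1160 J.
Q = 0 for an adiabatic process, so W = −ΔU = -1160 J.
State after step 1: P = 924 kPa, V = 1.20 L, T = 632 K.
Step 2 — Polytropic n=1.22: T₂ = T₁(V₁/V₂)^(n−1) = 632×(0.486)^0.22 = 539 K; P₂ = P₁(V₁/V₂)^n = 383 kPa.
W = (P₁V₁−P₂V₂)/(n−1) = (924×1.20−383×2.48)/0.22 = 743 J.
ΔU = nCvΔT = 0.212×26.8×(539−632) = -527 J.
Q = ΔU + W = 216 J.
Net over both steps: W = -422 J, Q = 216 J, ΔU = 638 J.

-422 J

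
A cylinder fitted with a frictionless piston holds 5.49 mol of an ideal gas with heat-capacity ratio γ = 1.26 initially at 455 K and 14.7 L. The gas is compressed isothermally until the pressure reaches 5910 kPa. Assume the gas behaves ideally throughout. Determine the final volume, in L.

P₁ = nRT₁/V₁ = 5.49×8.314×455/14.7 = 1410 kPa.
Isothermal: T stays 455 K; PV = const ⇒ V₂ = 3.51 L, P₂ = 5910 kPa.

3.51 L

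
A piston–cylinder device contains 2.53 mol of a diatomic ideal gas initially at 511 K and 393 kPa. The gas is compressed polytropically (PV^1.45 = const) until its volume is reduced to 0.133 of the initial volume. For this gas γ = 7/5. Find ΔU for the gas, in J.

39700 J

V₁ = nRT₁/P₁ = 2.53×8.314×511/393 = 27.4 L.
Polytropic n=1.45: T₂ = T₁(V₁/V₂)^(n−1) = 511×(7.52)^0.45 = 1270 K; P₂ = P₁(V₁/V₂)^n = 7330 kPa.
For an ideal gas ΔU = nCvΔT with Cv = (5/2)R = 20.8 J/(mol·K).
ΔU = 2.53×20.8×(1270−511) = 39700 J.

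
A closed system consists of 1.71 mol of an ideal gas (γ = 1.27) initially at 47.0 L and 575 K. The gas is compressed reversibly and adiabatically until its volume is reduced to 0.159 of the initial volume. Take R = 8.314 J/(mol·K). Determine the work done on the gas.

19500 J

P₁ = nRT₁/V₁ = 1.71×8.314×575/47.0 = 174 kPa.
Adiabatic: TV^(γ−1) = const ⇒ T₂ = 575×(6.29)^0.270 = 945 K; PV^γ = const ⇒ P₂ = 1800 kPa.
ΔU = nCvΔT = 1.71×30.8×(945−575) = 19500 J.
Q = 0 for an adiabatic process, so W = −ΔU = -19500 J.
Work done on the gas = −W_by = 19500 J.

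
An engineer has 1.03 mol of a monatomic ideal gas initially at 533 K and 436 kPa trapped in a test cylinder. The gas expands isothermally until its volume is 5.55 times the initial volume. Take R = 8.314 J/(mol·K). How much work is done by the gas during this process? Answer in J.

V₁ = nRT₁/P₁ = 1.03×8.314×533/436 = 10.5 L.
Isothermal: T stays 533 K; PV = const ⇒ V₂ = 58.1 L, P₂ = 78.6 kPa.
W = nRT ln(V₂/V₁) = 1.03×8.314×533×ln(5.55) = 7820 J.

7820 J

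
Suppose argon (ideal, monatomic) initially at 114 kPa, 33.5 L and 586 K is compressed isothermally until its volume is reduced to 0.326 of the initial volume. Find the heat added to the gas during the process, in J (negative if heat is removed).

n = P₁V₁/(RT₁) = 114×33.5/(8.314×586) = 0.784 mol.
Isothermal: T stays 586 K; PV = const ⇒ V₂ = 10.9 L, P₂ = 350 kPa.
ΔU = 0 (ideal gas, T constant).
W = nRT ln(V₂/V₁) = 0.784×8.314×586×ln(0.326) = -4280 J.
Q = ΔU + W = -4280 J.

-4280 J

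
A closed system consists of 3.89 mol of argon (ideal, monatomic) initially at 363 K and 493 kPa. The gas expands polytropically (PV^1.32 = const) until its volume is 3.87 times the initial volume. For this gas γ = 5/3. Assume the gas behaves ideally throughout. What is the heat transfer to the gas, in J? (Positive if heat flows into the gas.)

6710 J

V₁ = nRT₁/P₁ = 3.89×8.314×363/493 = 23.8 L.
Polytropic n=1.32: T₂ = T₁(V₁/V₂)^(n−1) = 363×(0.258)^0.32 = 235 K; P₂ = P₁(V₁/V₂)^n = 82.6 kPa.
W = (P₁V₁−P₂V₂)/(n−1) = (493×23.8−82.6×92.2)/0.32 = 12900 J.
ΔU = nCvΔT = 3.89×12.5×(235−363) = -6190 J.
Q = ΔU + W = 6710 J.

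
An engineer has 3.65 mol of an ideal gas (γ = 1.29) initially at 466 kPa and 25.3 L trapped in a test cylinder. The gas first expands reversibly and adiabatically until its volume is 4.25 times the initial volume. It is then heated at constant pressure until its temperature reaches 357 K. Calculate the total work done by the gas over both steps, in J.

T₁ = P₁V₁/(nR) = 466×25.3/(3.65×8.314) = 389 K.
Step 1 — Adiabatic: TV^(γ−1) = const ⇒ T₂ = 389×(0.235)^0.290 = 255 K; PV^γ = const ⇒ P₂ = 72.1 kPa.
ΔU = nCvΔT = 3.65×28.7×(255−389) = -13900 J.
Q = 0 for an adiabatic process, so W = −ΔU = 13900 J.
State after step 1: P = 72.1 kPa, V = 108 L, T = 255 K.
Step 2 — Isobaric: P stays 72.1 kPa; V/T = const ⇒ T₂ = 357 K, V₂ = 150 L.
W = PΔV = 72.1×(150−108) kPa·L = 3080 J.
ΔU = nCvΔT = 3.65×28.7×(357−255) = 10600 J.
Q = ΔU + W = nCpΔT = 13700 J.
Net over both steps: W = 17000 J, Q = 13700 J, ΔU = -3300 J.

17000 J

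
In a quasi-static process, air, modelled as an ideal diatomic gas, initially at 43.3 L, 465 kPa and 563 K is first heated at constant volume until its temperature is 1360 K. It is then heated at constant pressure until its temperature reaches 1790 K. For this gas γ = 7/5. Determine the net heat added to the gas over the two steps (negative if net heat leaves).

n = P₁V₁/(RT₁) = 465×43.3/(8.314×563) = 4.30 mol.
Step 1 — Isochoric: V stays 43.3 L; P/T = const ⇒ T₂ = 1360 K, P₂ = 1120 kPa.
W = 0 (no volume change).
ΔU = nCvΔT = 4.30×20.8×(1360−563) = 71300 J.
Q = ΔU = 71300 J.
State after step 1: P = 1120 kPa, V = 43.3 L, T = 1360 K.
Step 2 — Isobaric: P stays 1120 kPa; V/T = const ⇒ T₂ = 1790 K, V₂ = 57.0 L.
W = PΔV = 1120×(57.0−43.3) kPa·L = 15400 J.
ΔU = nCvΔT = 4.30×20.8×(1790−1360) = 38400 J.
Q = ΔU + W = nCpΔT = 53800 J.
Net over both steps: W = 15400 J, Q = 125000 J, ΔU = 110000 J.

125000 J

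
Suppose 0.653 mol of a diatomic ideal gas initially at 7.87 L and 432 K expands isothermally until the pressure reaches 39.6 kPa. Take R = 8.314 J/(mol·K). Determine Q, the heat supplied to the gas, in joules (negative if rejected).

4730 J

P₁ = nRT₁/V₁ = 0.653×8.314×432/7.87 = 298 kPa.
Isothermal: T stays 432 K; PV = const ⇒ V₂ = 59.2 L, P₂ = 39.6 kPa.
ΔU = 0 (ideal gas, T constant).
W = nRT ln(V₂/V₁) = 0.653×8.314×432×ln(7.53) = 4730 J.
Q = ΔU + W = 4730 J.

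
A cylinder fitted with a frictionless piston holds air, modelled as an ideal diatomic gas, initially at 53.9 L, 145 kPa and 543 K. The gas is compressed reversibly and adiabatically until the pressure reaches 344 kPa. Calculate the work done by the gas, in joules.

n = P₁V₁/(RT₁) = 145×53.9/(8.314×543) = 1.73 mol.
Adiabatic: T₂/T₁ = (P₂/P₁)^((γ−1)/γ) ⇒ T₂ = 543×(2.37)^0.286 = 695 K; V₂ = 29.1 L.
ΔU = nCvΔT = 1.73×20.8×(695−543) = 5470 J.
Q = 0 for an adiabatic process, so W = −ΔU = -5470 J.

-5470 J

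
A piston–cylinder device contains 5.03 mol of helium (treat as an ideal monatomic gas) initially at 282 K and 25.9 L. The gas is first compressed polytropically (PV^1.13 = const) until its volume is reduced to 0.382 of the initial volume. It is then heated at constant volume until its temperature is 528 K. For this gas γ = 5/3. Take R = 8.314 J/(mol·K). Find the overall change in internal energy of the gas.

15400 J

P₁ = nRT₁/V₁ = 5.03×8.314×282/25.9 = 455 kPa.
Step 1 — Polytropic n=1.13: T₂ = T₁(V₁/V₂)^(n−1) = 282×(2.62)^0.13 = 320 K; P₂ = P₁(V₁/V₂)^n = 1350 kPa.
W = (P₁V₁−P₂V₂)/(n−1) = (455×25.9−1350×9.89)/0.13 = -12100 J.
ΔU = nCvΔT = 5.03×12.5×(320−282) = 2360 J.
Q = ΔU + W = -9730 J.
State after step 1: P = 1350 kPa, V = 9.89 L, T = 320 K.
Step 2 — Isochoric: V stays 9.89 L; P/T = const ⇒ T₂ = 528 K, P₂ = 2230 kPa.
W = 0 (no volume change).
ΔU = nCvΔT = 5.03×12.5×(528−320) = 13100 J.
Q = ΔU = 13100 J.
Net over both steps: W = -12100 J, Q = 3340 J, ΔU = 15400 J.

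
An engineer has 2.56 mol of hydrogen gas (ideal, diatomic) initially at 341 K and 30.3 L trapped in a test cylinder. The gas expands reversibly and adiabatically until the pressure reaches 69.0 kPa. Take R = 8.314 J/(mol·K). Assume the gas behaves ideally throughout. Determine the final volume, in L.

P₁ = nRT₁/V₁ = 2.56×8.314×341/30.3 = 240 kPa.
Adiabatic: T₂/T₁ = (P₂/P₁)^((γ−1)/γ) ⇒ T₂ = 341×(0.288)^0.286 = 239 K; V₂ = 73.7 L.

73.7 L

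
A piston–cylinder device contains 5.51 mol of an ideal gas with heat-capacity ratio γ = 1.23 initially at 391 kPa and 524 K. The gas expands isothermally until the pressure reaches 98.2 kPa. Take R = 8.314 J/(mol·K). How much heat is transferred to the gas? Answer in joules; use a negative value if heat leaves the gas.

V₁ = nRT₁/P₁ = 5.51×8.314×524/391 = 61.4 L.
Isothermal: T stays 524 K; PV = const ⇒ V₂ = 244 L, P₂ = 98.2 kPa.
ΔU = 0 (ideal gas, T constant).
W = nRT ln(V₂/V₁) = 5.51×8.314×524×ln(3.98) = 33200 J.
Q = ΔU + W = 33200 J.

33200 J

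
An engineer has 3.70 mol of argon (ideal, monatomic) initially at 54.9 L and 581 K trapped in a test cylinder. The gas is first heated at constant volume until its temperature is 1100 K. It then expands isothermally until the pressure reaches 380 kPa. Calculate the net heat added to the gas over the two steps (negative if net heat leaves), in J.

40300 J

P₁ = nRT₁/V₁ = 3.70×8.314×581/54.9 = 326 kPa.
Step 1 — Isochoric: V stays 54.9 L; P/T = const ⇒ T₂ = 1100 K, P₂ = 616 kPa.
W = 0 (no volume change).
ΔU = nCvΔT = 3.70×12.5×(1100−581) = 23900 J.
Q = ΔU = 23900 J.
State after step 1: P = 616 kPa, V = 54.9 L, T = 1100 K.
Step 2 — Isothermal: T stays 1100 K; PV = const ⇒ V₂ = 89.0 L, P₂ = 380 kPa.
ΔU = 0 (ideal gas, T constant).
W = nRT ln(V₂/V₁) = 3.70×8.314×1100×ln(1.62) = 16400 J.
Q = ΔU + W = 16400 J.
Net over both steps: W = 16400 J, Q = 40300 J, ΔU = 23900 J.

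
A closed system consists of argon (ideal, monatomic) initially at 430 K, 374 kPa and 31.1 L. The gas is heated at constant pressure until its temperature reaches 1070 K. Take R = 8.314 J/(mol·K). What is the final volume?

Isobaric: P stays 374 kPa; V/T = const ⇒ T₂ = 1070 K, V₂ = 77.4 L.

77.4 L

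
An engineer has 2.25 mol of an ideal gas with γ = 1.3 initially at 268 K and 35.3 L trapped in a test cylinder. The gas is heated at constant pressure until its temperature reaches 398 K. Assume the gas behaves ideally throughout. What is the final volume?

52.4 L

P₁ = nRT₁/V₁ = 2.25×8.314×268/35.3 = 142 kPa.
Isobaric: P stays 142 kPa; V/T = const ⇒ T₂ = 398 K, V₂ = 52.4 L.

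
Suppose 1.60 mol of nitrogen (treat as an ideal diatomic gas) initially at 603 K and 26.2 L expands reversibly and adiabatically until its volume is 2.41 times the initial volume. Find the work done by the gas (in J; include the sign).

P₁ = nRT₁/V₁ = 1.60×8.314×603/26.2 = 306 kPa.
Adiabatic: TV^(γ−1) = const ⇒ T₂ = 603×(0.415)^0.400 = 424 K; PV^γ = const ⇒ P₂ = 89.4 kPa.
ΔU = nCvΔT = 1.60×20.8×(424−603) = -5950 J.
Q = 0 for an adiabatic process, so W = −ΔU = 5950 J.

5950 J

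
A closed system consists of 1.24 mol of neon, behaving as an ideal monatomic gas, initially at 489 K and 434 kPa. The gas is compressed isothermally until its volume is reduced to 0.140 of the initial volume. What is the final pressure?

V₁ = nRT₁/P₁ = 1.24×8.314×489/434 = 11.6 L.
Isothermal: T stays 489 K; PV = const ⇒ V₂ = 1.63 L, P₂ = 3100 kPa.

3100 kPa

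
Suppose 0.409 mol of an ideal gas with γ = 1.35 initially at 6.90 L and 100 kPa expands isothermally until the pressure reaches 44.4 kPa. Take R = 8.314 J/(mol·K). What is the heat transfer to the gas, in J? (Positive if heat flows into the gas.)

560 J

T₁ = P₁V₁/(nR) = 100×6.90/(0.409×8.314) = 203 K.
Isothermal: T stays 203 K; PV = const ⇒ V₂ = 15.5 L, P₂ = 44.4 kPa.
ΔU = 0 (ideal gas, T constant).
W = nRT ln(V₂/V₁) = 0.409×8.314×203×ln(2.25) = 560 J.
Q = ΔU + W = 560 J.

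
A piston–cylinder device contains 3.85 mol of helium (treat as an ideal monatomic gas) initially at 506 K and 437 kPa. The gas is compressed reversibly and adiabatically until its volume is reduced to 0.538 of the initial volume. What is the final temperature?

765 K

V₁ = nRT₁/P₁ = 3.85×8.314×506/437 = 37.1 L.
Adiabatic: TV^(γ−1) = const ⇒ T₂ = 506×(1.86)^0.667 = 765 K; PV^γ = const ⇒ P₂ = 1230 kPa.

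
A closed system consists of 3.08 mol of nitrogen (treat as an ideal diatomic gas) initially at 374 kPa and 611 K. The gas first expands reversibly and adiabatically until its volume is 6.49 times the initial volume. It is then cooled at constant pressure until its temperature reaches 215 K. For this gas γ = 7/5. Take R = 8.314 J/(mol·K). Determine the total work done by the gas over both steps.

18700 J

V₁ = nRT₁/P₁ = 3.08×8.314×611/374 = 41.8 L.
Step 1 — Adiabatic: TV^(γ−1) = const ⇒ T₂ = 611×(0.154)^0.400 = 289 K; PV^γ = const ⇒ P₂ = 27.3 kPa.
ΔU = nCvΔT = 3.08×20.8×(289−611) = -20600 J.
Q = 0 for an adiabatic process, so W = −ΔU = 20600 J.
State after step 1: P = 27.3 kPa, V = 272 L, T = 289 K.
Step 2 — Isobaric: P stays 27.3 kPa; V/T = const ⇒ T₂ = 215 K, V₂ = 202 L.
W = PΔV = 27.3×(202−272) kPa·L = -1900 J.
ΔU = nCvΔT = 3.08×20.8×(215−289) = -4750 J.
Q = ΔU + W = nCpΔT = -6650 J.
Net over both steps: W = 18700 J, Q = -6650 J, ΔU = -25400 J.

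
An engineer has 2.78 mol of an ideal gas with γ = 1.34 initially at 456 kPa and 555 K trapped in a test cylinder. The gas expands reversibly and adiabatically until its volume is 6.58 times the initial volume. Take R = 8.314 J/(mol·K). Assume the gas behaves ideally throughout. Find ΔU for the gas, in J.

V₁ = nRT₁/P₁ = 2.78×8.314×555/456 = 28.1 L.
Adiabatic: TV^(γ−1) = const ⇒ T₂ = 555×(0.152)^0.340 = 292 K; PV^γ = const ⇒ P₂ = 36.5 kPa.
For an ideal gas ΔU = nCvΔT with Cv = R/(γ−1) = 24.5 J/(mol·K).
ΔU = 2.78×24.5×(292−555) = -17800 J.

-17800 J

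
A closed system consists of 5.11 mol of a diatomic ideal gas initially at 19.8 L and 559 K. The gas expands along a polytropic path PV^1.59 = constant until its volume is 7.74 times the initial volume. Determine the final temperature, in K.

167 K

P₁ = nRT₁/V₁ = 5.11×8.314×559/19.8 = 1200 kPa.
Polytropic n=1.59: T₂ = T₁(V₁/V₂)^(n−1) = 559×(0.129)^0.59 = 167 K; P₂ = P₁(V₁/V₂)^n = 46.3 kPa.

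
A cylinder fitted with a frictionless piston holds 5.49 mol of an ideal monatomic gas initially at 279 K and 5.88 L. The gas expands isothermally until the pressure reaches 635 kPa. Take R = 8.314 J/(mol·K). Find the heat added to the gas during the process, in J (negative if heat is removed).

P₁ = nRT₁/V₁ = 5.49×8.314×279/5.88 = 2170 kPa.
Isothermal: T stays 279 K; PV = const ⇒ V₂ = 20.1 L, P₂ = 635 kPa.
ΔU = 0 (ideal gas, T constant).
W = nRT ln(V₂/V₁) = 5.49×8.314×279×ln(3.41) = 15600 J.
Q = ΔU + W = 15600 J.

15600 J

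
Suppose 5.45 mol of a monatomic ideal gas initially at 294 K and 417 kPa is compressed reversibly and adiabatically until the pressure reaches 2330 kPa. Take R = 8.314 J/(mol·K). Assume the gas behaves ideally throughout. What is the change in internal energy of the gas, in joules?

V₁ = nRT₁/P₁ = 5.45×8.314×294/417 = 31.9 L.
Adiabatic: T₂/T₁ = (P₂/P₁)^((γ−1)/γ) ⇒ T₂ = 294×(5.59)^0.400 = 585 K; V₂ = 11.4 L.
For an ideal gas ΔU = nCvΔT with Cv = (3/2)R = 12.5 J/(mol·K).
ΔU = 5.45×12.5×(585−294) = 19800 J.

19800 J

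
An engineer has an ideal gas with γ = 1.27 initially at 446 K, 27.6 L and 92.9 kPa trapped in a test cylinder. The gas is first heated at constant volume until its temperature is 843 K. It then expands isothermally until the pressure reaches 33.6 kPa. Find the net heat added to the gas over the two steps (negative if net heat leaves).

16500 J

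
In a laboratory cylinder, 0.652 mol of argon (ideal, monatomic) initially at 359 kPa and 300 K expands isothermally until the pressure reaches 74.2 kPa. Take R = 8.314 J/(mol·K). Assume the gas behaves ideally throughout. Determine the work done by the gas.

2560 J

V₁ = nRT₁/P₁ = 0.652×8.314×300/359 = 4.53 L.
Isothermal: T stays 300 K; PV = const ⇒ V₂ = 21.9 L, P₂ = 74.2 kPa.
W = nRT ln(V₂/V₁) = 0.652×8.314×300×ln(4.84) = 2560 J.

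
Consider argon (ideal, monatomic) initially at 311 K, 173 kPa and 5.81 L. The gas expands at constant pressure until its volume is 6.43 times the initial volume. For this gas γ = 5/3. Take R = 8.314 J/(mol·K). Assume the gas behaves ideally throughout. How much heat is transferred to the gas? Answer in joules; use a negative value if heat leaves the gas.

13600 J

n = P₁V₁/(RT₁) = 173×5.81/(8.314×311) = 0.389 mol.
Isobaric: P stays 173 kPa; V/T = const ⇒ T₂ = 2000 K, V₂ = 37.4 L.
W = PΔV = 173×(37.4−5.81) kPa·L = 5460 J.
ΔU = nCvΔT = 0.389×12.5×(2000−311) = 8190 J.
Q = ΔU + W = nCpΔT = 13600 J.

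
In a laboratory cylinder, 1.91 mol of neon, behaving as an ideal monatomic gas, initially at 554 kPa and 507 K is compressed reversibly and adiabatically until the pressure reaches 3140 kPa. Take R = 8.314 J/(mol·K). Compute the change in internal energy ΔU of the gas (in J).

V₁ = nRT₁/P₁ = 1.91×8.314×507/554 = 14.5 L.
Adiabatic: T₂/T₁ = (P₂/P₁)^((γ−1)/γ) ⇒ T₂ = 507×(5.67)^0.400 = 1010 K; V₂ = 5.13 L.
For an ideal gas ΔU = nCvΔT with Cv = (3/2)R = 12.5 J/(mol·K).
ΔU = 1.91×12.5×(1010−507) = 12100 J.

12100 J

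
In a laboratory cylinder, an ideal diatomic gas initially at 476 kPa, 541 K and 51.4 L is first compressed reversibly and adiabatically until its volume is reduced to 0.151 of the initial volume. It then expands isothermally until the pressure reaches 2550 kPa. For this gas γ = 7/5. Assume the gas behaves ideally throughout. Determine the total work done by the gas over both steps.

n = P₁V₁/(RT₁) = 476×51.4/(8.314×541) = 5.44 mol.
Step 1 — Adiabatic: TV^(γ−1) = const ⇒ T₂ = 541×(6.62)^0.400 = 1150 K; PV^γ = const ⇒ P₂ = 6710 kPa.
ΔU = nCvΔT = 5.44×20.8×(1150−541) = 69100 J.
Q = 0 for an adiabatic process, so W = −ΔU = -69100 J.
State after step 1: P = 6710 kPa, V = 7.76 L, T = 1150 K.
Step 2 — Isothermal: T stays 1150 K; PV = const ⇒ V₂ = 20.4 L, P₂ = 2550 kPa.
ΔU = 0 (ideal gas, T constant).
W = nRT ln(V₂/V₁) = 5.44×8.314×1150×ln(2.63) = 50500 J.
Q = ΔU + W = 50500 J.
Net over both steps: W = -18700 J, Q = 50500 J, ΔU = 69100 J.

-18700 J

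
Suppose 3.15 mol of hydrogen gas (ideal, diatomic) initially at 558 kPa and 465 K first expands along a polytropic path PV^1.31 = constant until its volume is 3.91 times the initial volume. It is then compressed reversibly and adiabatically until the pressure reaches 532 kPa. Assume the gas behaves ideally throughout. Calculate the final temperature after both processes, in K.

501 K

V₁ = nRT₁/P₁ = 3.15×8.314×465/558 = 21.8 L.
Step 1 — Polytropic n=1.31: T₂ = T₁(V₁/V₂)^(n−1) = 465×(0.256)^0.31 = 305 K; P₂ = P₁(V₁/V₂)^n = 93.5 kPa.
W = (P₁V₁−P₂V₂)/(n−1) = (558×21.8−93.5×85.3)/0.31 = 13500 J.
ΔU = nCvΔT = 3.15×20.8×(305−465) = -10500 J.
Q = ΔU + W = 3050 J.
State after step 1: P = 93.5 kPa, V = 85.3 L, T = 305 K.
Step 2 — Adiabatic: T₂/T₁ = (P₂/P₁)^((γ−1)/γ) ⇒ T₂ = 305×(5.69)^0.286 = 501 K; V₂ = 24.6 L.
ΔU = nCvΔT = 3.15×20.8×(501−305) = 12800 J.
Q = 0 for an adiabatic process, so W = −ΔU = -12800 J.
Net over both steps: W = 708 J, Q = 3050 J, ΔU = 2340 J.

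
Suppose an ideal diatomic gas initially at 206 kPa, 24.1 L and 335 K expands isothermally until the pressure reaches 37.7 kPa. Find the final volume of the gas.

Isothermal: T stays 335 K; PV = const ⇒ V₂ = 132 L, P₂ = 37.7 kPa.

132 L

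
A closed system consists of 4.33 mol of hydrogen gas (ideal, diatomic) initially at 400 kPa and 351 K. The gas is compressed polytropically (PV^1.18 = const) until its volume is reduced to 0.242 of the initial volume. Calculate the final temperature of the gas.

V₁ = nRT₁/P₁ = 4.33×8.314×351/400 = 31.6 L.
Polytropic n=1.18: T₂ = T₁(V₁/V₂)^(n−1) = 351×(4.13)^0.18 = 453 K; P₂ = P₁(V₁/V₂)^n = 2130 kPa.

453 K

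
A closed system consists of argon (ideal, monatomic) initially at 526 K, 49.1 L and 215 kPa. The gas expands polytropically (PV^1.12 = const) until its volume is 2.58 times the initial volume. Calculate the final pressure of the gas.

74.4 kPa

Polytropic n=1.12: T₂ = T₁(V₁/V₂)^(n−1) = 526×(0.388)^0.12 = 469 K; P₂ = P₁(V₁/V₂)^n = 74.4 kPa.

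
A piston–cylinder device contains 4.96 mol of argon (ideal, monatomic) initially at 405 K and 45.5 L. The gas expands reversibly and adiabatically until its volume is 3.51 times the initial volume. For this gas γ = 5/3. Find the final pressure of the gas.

P₁ = nRT₁/V₁ = 4.96×8.314×405/45.5 = 367 kPa.
Adiabatic: TV^(γ−1) = const ⇒ T₂ = 405×(0.285)^0.667 = 175 K; PV^γ = const ⇒ P₂ = 45.3 kPa.

45.3 kPa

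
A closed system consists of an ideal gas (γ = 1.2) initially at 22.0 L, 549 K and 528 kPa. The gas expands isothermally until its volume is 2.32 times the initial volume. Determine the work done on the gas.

n = P₁V₁/(RT₁) = 528×22.0/(8.314×549) = 2.54 mol.
Isothermal: T stays 549 K; PV = const ⇒ V₂ = 51.0 L, P₂ = 228 kPa.
W = nRT ln(V₂/V₁) = 2.54×8.314×549×ln(2.32) = 9780 J.
Work done on the gas = −W_by = -9780 J.

-9780 J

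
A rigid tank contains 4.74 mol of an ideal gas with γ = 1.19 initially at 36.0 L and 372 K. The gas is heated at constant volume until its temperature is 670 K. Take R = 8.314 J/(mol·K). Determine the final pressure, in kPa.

733 kPa

P₁ = nRT₁/V₁ = 4.74×8.314×372/36.0 = 407 kPa.
Isochoric: V stays 36.0 L; P/T = const ⇒ T₂ = 670 K, P₂ = 733 kPa.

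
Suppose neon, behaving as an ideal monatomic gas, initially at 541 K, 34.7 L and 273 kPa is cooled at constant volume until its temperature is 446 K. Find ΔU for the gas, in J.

n = P₁V₁/(RT₁) = 273×34.7/(8.314×541) = 2.11 mol.
Isochoric: V stays 34.7 L; P/T = const ⇒ T₂ = 446 K, P₂ = 225 kPa.
For an ideal gas ΔU = nCvΔT with Cv = (3/2)R = 12.5 J/(mol·K).
ΔU = 2.11×12.5×(446−541) = -2500 J.

-2500 J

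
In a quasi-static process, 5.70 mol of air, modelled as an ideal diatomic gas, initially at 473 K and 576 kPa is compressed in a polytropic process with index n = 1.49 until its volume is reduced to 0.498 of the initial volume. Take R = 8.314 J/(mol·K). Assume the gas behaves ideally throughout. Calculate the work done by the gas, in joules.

-18600 J

V₁ = nRT₁/P₁ = 5.70×8.314×473/576 = 38.9 L.
Polytropic n=1.49: T₂ = T₁(V₁/V₂)^(n−1) = 473×(2.01)^0.49 = 666 K; P₂ = P₁(V₁/V₂)^n = 1630 kPa.
W = (P₁V₁−P₂V₂)/(n−1) = (576×38.9−1630×19.4)/0.49 = -18600 J.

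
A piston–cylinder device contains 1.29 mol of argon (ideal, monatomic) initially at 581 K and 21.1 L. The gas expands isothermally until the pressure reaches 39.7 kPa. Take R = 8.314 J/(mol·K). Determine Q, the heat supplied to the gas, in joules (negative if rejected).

P₁ = nRT₁/V₁ = 1.29×8.314×581/21.1 = 295 kPa.
Isothermal: T stays 581 K; PV = const ⇒ V₂ = 157 L, P₂ = 39.7 kPa.
ΔU = 0 (ideal gas, T constant).
W = nRT ln(V₂/V₁) = 1.29×8.314×581×ln(7.44) = 12500 J.
Q = ΔU + W = 12500 J.

12500 J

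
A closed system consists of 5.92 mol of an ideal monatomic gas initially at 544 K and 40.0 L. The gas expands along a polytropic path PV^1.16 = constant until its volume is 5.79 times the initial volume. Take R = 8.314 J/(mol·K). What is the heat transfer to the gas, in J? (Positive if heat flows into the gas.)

31200 J

P₁ = nRT₁/V₁ = 5.92×8.314×544/40.0 = 669 kPa.
Polytropic n=1.16: T₂ = T₁(V₁/V₂)^(n−1) = 544×(0.173)^0.16 = 411 K; P₂ = P₁(V₁/V₂)^n = 87.3 kPa.
W = (P₁V₁−P₂V₂)/(n−1) = (669×40.0−87.3×232)/0.16 = 41000 J.
ΔU = nCvΔT = 5.92×12.5×(411−544) = -9840 J.
Q = ΔU + W = 31200 J.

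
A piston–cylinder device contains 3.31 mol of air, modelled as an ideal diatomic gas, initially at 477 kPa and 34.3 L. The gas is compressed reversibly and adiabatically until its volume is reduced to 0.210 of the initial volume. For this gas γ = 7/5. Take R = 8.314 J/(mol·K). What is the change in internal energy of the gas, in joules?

T₁ = P₁V₁/(nR) = 477×34.3/(3.31×8.314) = 595 K.
Adiabatic: TV^(γ−1) = const ⇒ T₂ = 595×(4.76)^0.400 = 1110 K; PV^γ = const ⇒ P₂ = 4240 kPa.
For an ideal gas ΔU = nCvΔT with Cv = (5/2)R = 20.8 J/(mol·K).
ΔU = 3.31×20.8×(1110−595) = 35500 J.

35500 J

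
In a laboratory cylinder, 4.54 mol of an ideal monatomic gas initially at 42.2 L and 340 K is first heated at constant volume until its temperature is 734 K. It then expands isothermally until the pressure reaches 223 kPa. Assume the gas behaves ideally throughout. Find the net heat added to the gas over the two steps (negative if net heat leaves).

P₁ = nRT₁/V₁ = 4.54×8.314×340/42.2 = 304 kPa.
Step 1 — Isochoric: V stays 42.2 L; P/T = const ⇒ T₂ = 734 K, P₂ = 657 kPa.
W = 0 (no volume change).
ΔU = nCvΔT = 4.54×12.5×(734−340) = 22300 J.
Q = ΔU = 22300 J.
State after step 1: P = 657 kPa, V = 42.2 L, T = 734 K.
Step 2 — Isothermal: T stays 734 K; PV = const ⇒ V₂ = 124 L, P₂ = 223 kPa.
ΔU = 0 (ideal gas, T constant).
W = nRT ln(V₂/V₁) = 4.54×8.314×734×ln(2.94) = 29900 J.
Q = ΔU + W = 29900 J.
Net over both steps: W = 29900 J, Q = 52200 J, ΔU = 22300 J.

52200 J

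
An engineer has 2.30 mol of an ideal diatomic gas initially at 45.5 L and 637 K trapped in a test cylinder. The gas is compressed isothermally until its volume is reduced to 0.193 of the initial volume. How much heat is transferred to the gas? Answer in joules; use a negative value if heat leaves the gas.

P₁ = nRT₁/V₁ = 2.30×8.314×637/45.5 = 268 kPa.
Isothermal: T stays 637 K; PV = const ⇒ V₂ = 8.78 L, P₂ = 1390 kPa.
ΔU = 0 (ideal gas, T constant).
W = nRT ln(V₂/V₁) = 2.30×8.314×637×ln(0.193) = -20000 J.
Q = ΔU + W = -20000 J.

-20000 J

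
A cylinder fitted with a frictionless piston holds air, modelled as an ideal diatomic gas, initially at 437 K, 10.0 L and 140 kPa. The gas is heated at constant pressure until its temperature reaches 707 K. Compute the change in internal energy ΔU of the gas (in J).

n = P₁V₁/(RT₁) = 140×10.0/(8.314×437) = 0.385 mol.
Isobaric: P stays 140 kPa; V/T = const ⇒ T₂ = 707 K, V₂ = 16.2 L.
For an ideal gas ΔU = nCvΔT with Cv = (5/2)R = 20.8 J/(mol·K).
ΔU = 0.385×20.8×(707−437) = 2160 J.

2160 J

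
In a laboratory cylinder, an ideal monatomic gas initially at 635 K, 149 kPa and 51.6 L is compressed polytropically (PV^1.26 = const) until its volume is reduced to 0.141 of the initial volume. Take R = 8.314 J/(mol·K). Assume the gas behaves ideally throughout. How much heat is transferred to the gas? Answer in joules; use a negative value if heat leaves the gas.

-12000 J

n = P₁V₁/(RT₁) = 149×51.6/(8.314×635) = 1.46 mol.
Polytropic n=1.26: T₂ = T₁(V₁/V₂)^(n−1) = 635×(7.09)^0.26 = 1060 K; P₂ = P₁(V₁/V₂)^n = 1760 kPa.
W = (P₁V₁−P₂V₂)/(n−1) = (149×51.6−1760×7.28)/0.26 = -19600 J.
ΔU = nCvΔT = 1.46×12.5×(1060−635) = 7660 J.
Q = ΔU + W = -12000 J.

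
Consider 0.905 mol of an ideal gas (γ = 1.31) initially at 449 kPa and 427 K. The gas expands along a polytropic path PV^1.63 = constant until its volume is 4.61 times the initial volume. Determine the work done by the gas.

3150 J

V₁ = nRT₁/P₁ = 0.905×8.314×427/449 = 7.16 L.
Polytropic n=1.63: T₂ = T₁(V₁/V₂)^(n−1) = 427×(0.217)^0.63 = 163 K; P₂ = P₁(V₁/V₂)^n = 37.2 kPa.
W = (P₁V₁−P₂V₂)/(n−1) = (449×7.16−37.2×33.0)/0.63 = 3150 J.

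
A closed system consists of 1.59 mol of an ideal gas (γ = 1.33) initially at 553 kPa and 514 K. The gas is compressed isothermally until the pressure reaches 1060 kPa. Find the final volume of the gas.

V₁ = nRT₁/P₁ = 1.59×8.314×514/553 = 12.3 L.
Isothermal: T stays 514 K; PV = const ⇒ V₂ = 6.41 L, P₂ = 1060 kPa.

6.41 L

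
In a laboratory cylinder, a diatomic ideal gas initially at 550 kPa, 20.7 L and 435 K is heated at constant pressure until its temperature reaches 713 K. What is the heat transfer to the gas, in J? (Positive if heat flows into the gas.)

n = P₁V₁/(RT₁) = 550×20.7/(8.314×435) = 3.15 mol.
Isobaric: P stays 550 kPa; V/T = const ⇒ T₂ = 713 K, V₂ = 33.9 L.
W = PΔV = 550×(33.9−20.7) kPa·L = 7280 J.
ΔU = nCvΔT = 3.15×20.8×(713−435) = 18200 J.
Q = ΔU + W = nCpΔT = 25500 J.

25500 J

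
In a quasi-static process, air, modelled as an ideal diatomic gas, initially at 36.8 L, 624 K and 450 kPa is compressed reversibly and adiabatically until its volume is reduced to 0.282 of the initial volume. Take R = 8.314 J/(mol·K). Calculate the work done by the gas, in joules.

n = P₁V₁/(RT₁) = 450×36.8/(8.314×624) = 3.19 mol.
Adiabatic: TV^(γ−1) = const ⇒ T₂ = 624×(3.55)^0.400 = 1040 K; PV^γ = const ⇒ P₂ = 2650 kPa.
ΔU = nCvΔT = 3.19×20.8×(1040−624) = 27300 J.
Q = 0 for an adiabatic process, so W = −ΔU = -27300 J.

-27300 J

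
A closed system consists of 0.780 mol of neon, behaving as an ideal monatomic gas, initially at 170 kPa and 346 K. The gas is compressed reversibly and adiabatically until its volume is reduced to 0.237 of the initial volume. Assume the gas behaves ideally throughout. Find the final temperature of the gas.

V₁ = nRT₁/P₁ = 0.780×8.314×346/170 = 13.2 L.
Adiabatic: TV^(γ−1) = const ⇒ T₂ = 346×(4.22)^0.667 = 903 K; PV^γ = const ⇒ P₂ = 1870 kPa.

903 K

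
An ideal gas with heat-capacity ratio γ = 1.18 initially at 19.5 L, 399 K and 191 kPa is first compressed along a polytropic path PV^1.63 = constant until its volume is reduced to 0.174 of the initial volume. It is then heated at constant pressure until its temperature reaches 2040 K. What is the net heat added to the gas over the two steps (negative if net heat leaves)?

81100 J

n = P₁V₁/(RT₁) = 191×19.5/(8.314×399) = 1.12 mol.
Step 1 — Polytropic n=1.63: T₂ = T₁(V₁/V₂)^(n−1) = 399×(5.75)^0.63 = 1200 K; P₂ = P₁(V₁/V₂)^n = 3300 kPa.
W = (P₁V₁−P₂V₂)/(n−1) = (191×19.5−3300×3.39)/0.63 = -11900 J.
ΔU = nCvΔT = 1.12×46.2×(1200−399) = 41600 J.
Q = ΔU + W = 29700 J.
State after step 1: P = 3300 kPa, V = 3.39 L, T = 1200 K.
Step 2 — Isobaric: P stays 3300 kPa; V/T = const ⇒ T₂ = 2040 K, V₂ = 5.76 L.
W = PΔV = 3300×(5.76−3.39) kPa·L = 7830 J.
ΔU = nCvΔT = 1.12×46.2×(2040−1200) = 43500 J.
Q = ΔU + W = nCpΔT = 51400 J.
Net over both steps: W = -4040 J, Q = 81100 J, ΔU = 85100 J.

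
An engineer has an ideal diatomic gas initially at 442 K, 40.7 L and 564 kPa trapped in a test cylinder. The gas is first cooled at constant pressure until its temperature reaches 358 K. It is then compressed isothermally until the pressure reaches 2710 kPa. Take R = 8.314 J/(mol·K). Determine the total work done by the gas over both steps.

-33500 J

n = P₁V₁/(RT₁) = 564×40.7/(8.314×442) = 6.25 mol.
Step 1 — Isobaric: P stays 564 kPa; V/T = const ⇒ T₂ = 358 K, V₂ = 33.0 L.
W = PΔV = 564×(33.0−40.7) kPa·L = -4360 J.
ΔU = nCvΔT = 6.25×20.8×(358−442) = -10900 J.
Q = ΔU + W = nCpΔT = -15300 J.
State after step 1: P = 564 kPa, V = 33.0 L, T = 358 K.
Step 2 — Isothermal: T stays 358 K; PV = const ⇒ V₂ = 6.86 L, P₂ = 2710 kPa.
ΔU = 0 (ideal gas, T constant).
W = nRT ln(V₂/V₁) = 6.25×8.314×358×ln(0.208) = -29200 J.
Q = ΔU + W = -29200 J.
Net over both steps: W = -33500 J, Q = -44500 J, ΔU = -10900 J.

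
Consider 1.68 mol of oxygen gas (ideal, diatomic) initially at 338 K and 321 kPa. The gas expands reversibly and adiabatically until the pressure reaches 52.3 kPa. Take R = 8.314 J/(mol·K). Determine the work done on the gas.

V₁ = nRT₁/P₁ = 1.68×8.314×338/321 = 14.7 L.
Adiabatic: T₂/T₁ = (P₂/P₁)^((γ−1)/γ) ⇒ T₂ = 338×(0.163)^0.286 = 201 K; V₂ = 53.8 L.
ΔU = nCvΔT = 1.68×20.8×(201−338) = -4770 J.
Q = 0 for an adiabatic process, so W = −ΔU = 4770 J.
Work done on the gas = −W_by = -4770 J.

-4770 J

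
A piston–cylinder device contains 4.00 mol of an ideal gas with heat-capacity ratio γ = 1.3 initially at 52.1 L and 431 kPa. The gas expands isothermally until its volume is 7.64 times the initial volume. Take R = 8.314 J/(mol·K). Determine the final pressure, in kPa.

T₁ = P₁V₁/(nR) = 431×52.1/(4.00×8.314) = 675 K.
Isothermal: T stays 675 K; PV = const ⇒ V₂ = 398 L, P₂ = 56.4 kPa.

56.4 kPa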